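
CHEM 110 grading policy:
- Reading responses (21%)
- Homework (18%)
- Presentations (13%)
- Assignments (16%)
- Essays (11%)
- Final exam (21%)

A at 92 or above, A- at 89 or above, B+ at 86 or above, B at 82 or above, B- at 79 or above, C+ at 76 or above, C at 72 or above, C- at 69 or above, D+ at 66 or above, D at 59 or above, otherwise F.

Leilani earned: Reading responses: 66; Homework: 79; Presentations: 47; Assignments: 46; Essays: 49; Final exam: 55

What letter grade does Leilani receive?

F

Weighted total:
  Reading responses 66 × 0.21 = 13.86
  Homework 79 × 0.18 = 14.22
  Presentations 47 × 0.13 = 6.11
  Assignments 46 × 0.16 = 7.36
  Essays 49 × 0.11 = 5.39
  Final exam 55 × 0.21 = 11.55
Sum = 58.49
58.49 < 59 → F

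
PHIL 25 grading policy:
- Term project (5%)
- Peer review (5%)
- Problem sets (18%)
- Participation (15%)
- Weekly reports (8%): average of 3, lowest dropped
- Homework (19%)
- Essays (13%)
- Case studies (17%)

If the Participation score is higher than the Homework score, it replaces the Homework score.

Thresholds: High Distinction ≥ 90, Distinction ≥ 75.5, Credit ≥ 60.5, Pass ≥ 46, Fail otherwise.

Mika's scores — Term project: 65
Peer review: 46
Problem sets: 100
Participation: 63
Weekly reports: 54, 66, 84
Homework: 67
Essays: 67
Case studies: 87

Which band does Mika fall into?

Credit

Weekly reports: drop 54 → average of remaining 2 = 150/2 = 75
Participation (63) ≤ Homework (67), so Homework stays at 67.
Weighted total:
  Term project 65 × 0.05 = 3.25
  Peer review 46 × 0.05 = 2.3
  Problem sets 100 × 0.18 = 18
  Participation 63 × 0.15 = 9.45
  Weekly reports 75 × 0.08 = 6
  Homework 67 × 0.19 = 12.73
  Essays 67 × 0.13 = 8.71
  Case studies 87 × 0.17 = 14.79
Sum = 75.23
75.23 is ≥ 60.5 and < 75.5 → Credit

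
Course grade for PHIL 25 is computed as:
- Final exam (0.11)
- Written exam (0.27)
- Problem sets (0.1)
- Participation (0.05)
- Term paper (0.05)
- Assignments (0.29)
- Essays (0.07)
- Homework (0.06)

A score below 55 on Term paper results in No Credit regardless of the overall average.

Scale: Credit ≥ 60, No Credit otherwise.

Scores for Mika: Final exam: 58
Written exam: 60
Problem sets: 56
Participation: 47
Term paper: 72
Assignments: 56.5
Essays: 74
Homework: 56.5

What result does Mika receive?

No Credit

Term paper score 72 ≥ 55: minimum met.
Weighted total:
  Final exam 58 × 0.11 = 6.38
  Written exam 60 × 0.27 = 16.2
  Problem sets 56 × 0.1 = 5.6
  Participation 47 × 0.05 = 2.35
  Term paper 72 × 0.05 = 3.6
  Assignments 56.5 × 0.29 = 16.385
  Essays 74 × 0.07 = 5.18
  Homework 56.5 × 0.06 = 3.39
Sum = 59.085
59.085 < 60 → No Credit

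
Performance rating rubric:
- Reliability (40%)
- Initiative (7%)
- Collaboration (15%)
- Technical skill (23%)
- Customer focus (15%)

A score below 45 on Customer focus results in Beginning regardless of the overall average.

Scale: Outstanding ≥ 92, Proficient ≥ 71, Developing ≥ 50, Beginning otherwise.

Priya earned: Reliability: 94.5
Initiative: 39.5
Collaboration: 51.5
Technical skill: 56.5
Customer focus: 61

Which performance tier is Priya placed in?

Developing

Customer focus score 61 ≥ 45: minimum met.
Weighted total:
  Reliability 94.5 × 0.4 = 37.8
  Initiative 39.5 × 0.07 = 2.765
  Collaboration 51.5 × 0.15 = 7.725
  Technical skill 56.5 × 0.23 = 12.995
  Customer focus 61 × 0.15 = 9.15
Sum = 70.435
70.435 is ≥ 50 and < 71 → Developing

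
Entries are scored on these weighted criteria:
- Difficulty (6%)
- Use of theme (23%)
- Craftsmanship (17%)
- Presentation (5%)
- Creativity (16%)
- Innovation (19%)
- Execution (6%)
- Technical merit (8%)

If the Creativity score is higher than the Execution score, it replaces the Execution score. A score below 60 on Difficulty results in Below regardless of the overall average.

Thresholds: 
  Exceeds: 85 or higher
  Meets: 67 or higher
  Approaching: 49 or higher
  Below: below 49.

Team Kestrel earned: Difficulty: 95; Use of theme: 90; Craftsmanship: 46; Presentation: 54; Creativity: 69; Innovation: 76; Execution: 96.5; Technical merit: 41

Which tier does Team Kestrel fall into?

Creativity (69) ≤ Execution (96.5), so Execution stays at 96.5.
Difficulty score 95 ≥ 60: minimum met.
Weighted total:
  Difficulty 95 × 0.06 = 5.7
  Use of theme 90 × 0.23 = 20.7
  Craftsmanship 46 × 0.17 = 7.82
  Presentation 54 × 0.05 = 2.7
  Creativity 69 × 0.16 = 11.04
  Innovation 76 × 0.19 = 14.44
  Execution 96.5 × 0.06 = 5.79
  Technical merit 41 × 0.08 = 3.28
Sum = 71.47
71.47 is ≥ 67 and < 85 → Meets

Meets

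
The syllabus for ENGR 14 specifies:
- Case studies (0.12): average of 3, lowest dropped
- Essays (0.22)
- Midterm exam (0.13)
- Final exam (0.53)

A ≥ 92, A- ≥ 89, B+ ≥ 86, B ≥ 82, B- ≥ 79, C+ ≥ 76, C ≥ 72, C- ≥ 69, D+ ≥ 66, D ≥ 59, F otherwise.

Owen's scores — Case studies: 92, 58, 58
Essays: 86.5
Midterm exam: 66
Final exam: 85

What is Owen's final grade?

Case studies: drop 58 → average of remaining 2 = 150/2 = 75
Weighted total:
  Case studies 75 × 0.12 = 9
  Essays 86.5 × 0.22 = 19.03
  Midterm exam 66 × 0.13 = 8.58
  Final exam 85 × 0.53 = 45.05
Sum = 81.66
81.66 is ≥ 79 and < 82 → B-

B-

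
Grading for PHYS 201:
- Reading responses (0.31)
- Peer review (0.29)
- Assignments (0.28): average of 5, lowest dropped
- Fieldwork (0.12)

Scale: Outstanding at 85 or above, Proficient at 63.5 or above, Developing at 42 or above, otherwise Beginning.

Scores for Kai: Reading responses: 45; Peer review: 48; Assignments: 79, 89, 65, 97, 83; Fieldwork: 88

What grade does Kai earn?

Assignments: drop 65 → average of remaining 4 = 348/4 = 87
Weighted total:
  Reading responses 45 × 0.31 = 13.95
  Peer review 48 × 0.29 = 13.92
  Assignments 87 × 0.28 = 24.36
  Fieldwork 88 × 0.12 = 10.56
Sum = 62.79
62.79 is ≥ 42 and < 63.5 → Developing

Developing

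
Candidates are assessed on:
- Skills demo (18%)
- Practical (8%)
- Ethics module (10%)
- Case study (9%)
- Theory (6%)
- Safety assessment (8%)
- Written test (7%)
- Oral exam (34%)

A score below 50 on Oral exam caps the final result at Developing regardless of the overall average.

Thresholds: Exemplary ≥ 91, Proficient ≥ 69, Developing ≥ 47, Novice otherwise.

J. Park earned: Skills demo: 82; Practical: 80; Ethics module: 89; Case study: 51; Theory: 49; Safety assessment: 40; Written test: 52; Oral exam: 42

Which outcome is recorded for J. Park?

Oral exam score 42 < 50: minimum not met.
Weighted total:
  Skills demo 82 × 0.18 = 14.76
  Practical 80 × 0.08 = 6.4
  Ethics module 89 × 0.1 = 8.9
  Case study 51 × 0.09 = 4.59
  Theory 49 × 0.06 = 2.94
  Safety assessment 40 × 0.08 = 3.2
  Written test 52 × 0.07 = 3.64
  Oral exam 42 × 0.34 = 14.28
Sum = 58.71
58.71 would be Developing; cap at Developing applies → Developing.

Developing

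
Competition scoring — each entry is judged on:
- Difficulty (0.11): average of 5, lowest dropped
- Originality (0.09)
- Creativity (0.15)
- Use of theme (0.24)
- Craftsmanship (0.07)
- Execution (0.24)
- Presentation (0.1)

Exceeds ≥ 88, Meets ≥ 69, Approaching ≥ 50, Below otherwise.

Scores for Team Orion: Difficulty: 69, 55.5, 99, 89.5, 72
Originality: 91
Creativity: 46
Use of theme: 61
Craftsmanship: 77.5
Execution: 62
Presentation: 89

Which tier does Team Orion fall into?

Approaching

Difficulty: drop 55.5 → average of remaining 4 = 329.5/4 = 82.375
Weighted total:
  Difficulty 82.375 × 0.11 = 9.06125
  Originality 91 × 0.09 = 8.19
  Creativity 46 × 0.15 = 6.9
  Use of theme 61 × 0.24 = 14.64
  Craftsmanship 77.5 × 0.07 = 5.425
  Execution 62 × 0.24 = 14.88
  Presentation 89 × 0.1 = 8.9
Sum = 67.99625
67.99625 is ≥ 50 and < 69 → Approaching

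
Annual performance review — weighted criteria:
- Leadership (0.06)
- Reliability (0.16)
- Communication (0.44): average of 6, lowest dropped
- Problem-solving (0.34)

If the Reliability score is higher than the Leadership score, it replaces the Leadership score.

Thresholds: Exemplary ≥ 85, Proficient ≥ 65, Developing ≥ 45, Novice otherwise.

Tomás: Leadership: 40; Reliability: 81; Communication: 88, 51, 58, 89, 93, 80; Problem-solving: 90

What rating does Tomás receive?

Communication: drop 51 → average of remaining 5 = 408/5 = 81.6
Reliability (81) > Leadership (40), so Leadership counts as 81.
Weighted total:
  Leadership 81 × 0.06 = 4.86
  Reliability 81 × 0.16 = 12.96
  Communication 81.6 × 0.44 = 35.904
  Problem-solving 90 × 0.34 = 30.6
Sum = 84.324
84.324 is ≥ 65 and < 85 → Proficient

Proficient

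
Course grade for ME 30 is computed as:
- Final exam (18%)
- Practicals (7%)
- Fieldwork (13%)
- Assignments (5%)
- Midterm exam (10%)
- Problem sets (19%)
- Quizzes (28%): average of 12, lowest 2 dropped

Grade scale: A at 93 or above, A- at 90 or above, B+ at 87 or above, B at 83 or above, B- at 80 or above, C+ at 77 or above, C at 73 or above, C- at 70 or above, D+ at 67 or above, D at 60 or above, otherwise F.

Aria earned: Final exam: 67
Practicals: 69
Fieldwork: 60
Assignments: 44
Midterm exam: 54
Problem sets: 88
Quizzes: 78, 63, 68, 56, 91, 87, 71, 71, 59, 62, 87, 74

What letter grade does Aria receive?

Quizzes: drop 56, 59 → average of remaining 10 = 752/10 = 75.2
Weighted total:
  Final exam 67 × 0.18 = 12.06
  Practicals 69 × 0.07 = 4.83
  Fieldwork 60 × 0.13 = 7.8
  Assignments 44 × 0.05 = 2.2
  Midterm exam 54 × 0.1 = 5.4
  Problem sets 88 × 0.19 = 16.72
  Quizzes 75.2 × 0.28 = 21.056
Sum = 70.066
70.066 is ≥ 70 and < 73 → C-

C-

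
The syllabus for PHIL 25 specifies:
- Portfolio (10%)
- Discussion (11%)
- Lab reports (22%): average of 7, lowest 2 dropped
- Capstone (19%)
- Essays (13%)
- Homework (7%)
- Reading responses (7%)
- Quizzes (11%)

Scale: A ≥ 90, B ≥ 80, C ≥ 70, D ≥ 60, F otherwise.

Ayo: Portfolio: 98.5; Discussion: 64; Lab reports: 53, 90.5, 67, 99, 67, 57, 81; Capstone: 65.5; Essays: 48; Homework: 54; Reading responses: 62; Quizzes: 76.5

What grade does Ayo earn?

Lab reports: drop 53, 57 → average of remaining 5 = 404.5/5 = 80.9
Weighted total:
  Portfolio 98.5 × 0.1 = 9.85
  Discussion 64 × 0.11 = 7.04
  Lab reports 80.9 × 0.22 = 17.798
  Capstone 65.5 × 0.19 = 12.445
  Essays 48 × 0.13 = 6.24
  Homework 54 × 0.07 = 3.78
  Reading responses 62 × 0.07 = 4.34
  Quizzes 76.5 × 0.11 = 8.415
Sum = 69.908
69.908 is ≥ 60 and < 70 → D

D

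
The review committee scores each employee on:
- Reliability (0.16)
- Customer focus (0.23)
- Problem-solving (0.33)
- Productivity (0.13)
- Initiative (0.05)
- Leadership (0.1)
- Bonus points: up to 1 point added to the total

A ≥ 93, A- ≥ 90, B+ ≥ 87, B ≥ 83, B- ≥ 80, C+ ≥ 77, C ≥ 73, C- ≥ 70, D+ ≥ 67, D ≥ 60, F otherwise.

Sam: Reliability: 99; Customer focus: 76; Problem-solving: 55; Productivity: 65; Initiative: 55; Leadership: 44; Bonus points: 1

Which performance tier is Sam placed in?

D+

Weighted total:
  Reliability 99 × 0.16 = 15.84
  Customer focus 76 × 0.23 = 17.48
  Problem-solving 55 × 0.33 = 18.15
  Productivity 65 × 0.13 = 8.45
  Initiative 55 × 0.05 = 2.75
  Leadership 44 × 0.1 = 4.4
Sum = 67.07
Bonus points: 67.07 + 1 = 68.07
68.07 is ≥ 67 and < 70 → D+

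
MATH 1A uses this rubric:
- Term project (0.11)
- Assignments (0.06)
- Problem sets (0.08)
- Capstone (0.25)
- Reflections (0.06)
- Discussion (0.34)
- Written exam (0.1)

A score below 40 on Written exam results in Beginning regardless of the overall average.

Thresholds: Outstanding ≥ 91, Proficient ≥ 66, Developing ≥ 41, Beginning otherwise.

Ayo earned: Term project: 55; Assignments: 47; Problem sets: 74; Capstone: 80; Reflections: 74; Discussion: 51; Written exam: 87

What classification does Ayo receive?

Developing

Written exam score 87 ≥ 40: minimum met.
Weighted total:
  Term project 55 × 0.11 = 6.05
  Assignments 47 × 0.06 = 2.82
  Problem sets 74 × 0.08 = 5.92
  Capstone 80 × 0.25 = 20
  Reflections 74 × 0.06 = 4.44
  Discussion 51 × 0.34 = 17.34
  Written exam 87 × 0.1 = 8.7
Sum = 65.27
65.27 is ≥ 41 and < 66 → Developing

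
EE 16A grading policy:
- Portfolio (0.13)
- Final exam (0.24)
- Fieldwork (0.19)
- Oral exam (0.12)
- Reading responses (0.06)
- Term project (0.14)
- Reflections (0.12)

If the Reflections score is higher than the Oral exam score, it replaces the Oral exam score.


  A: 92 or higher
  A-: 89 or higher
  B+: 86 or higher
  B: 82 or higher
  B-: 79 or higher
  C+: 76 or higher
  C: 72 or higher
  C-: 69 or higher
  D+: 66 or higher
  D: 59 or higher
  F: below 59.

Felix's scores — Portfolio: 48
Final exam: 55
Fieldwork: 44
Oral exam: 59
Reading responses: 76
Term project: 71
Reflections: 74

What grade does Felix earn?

D

Reflections (74) > Oral exam (59), so Oral exam counts as 74.
Weighted total:
  Portfolio 48 × 0.13 = 6.24
  Final exam 55 × 0.24 = 13.2
  Fieldwork 44 × 0.19 = 8.36
  Oral exam 74 × 0.12 = 8.88
  Reading responses 76 × 0.06 = 4.56
  Term project 71 × 0.14 = 9.94
  Reflections 74 × 0.12 = 8.88
Sum = 60.06
60.06 is ≥ 59 and < 66 → D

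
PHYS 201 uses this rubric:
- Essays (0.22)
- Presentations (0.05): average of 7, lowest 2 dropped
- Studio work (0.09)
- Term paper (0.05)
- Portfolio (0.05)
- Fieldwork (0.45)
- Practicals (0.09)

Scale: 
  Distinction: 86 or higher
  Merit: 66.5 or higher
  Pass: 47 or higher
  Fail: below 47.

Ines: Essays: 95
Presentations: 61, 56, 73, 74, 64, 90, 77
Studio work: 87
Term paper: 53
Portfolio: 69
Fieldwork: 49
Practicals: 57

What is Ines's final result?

Pass

Presentations: drop 56, 61 → average of remaining 5 = 378/5 = 75.6
Weighted total:
  Essays 95 × 0.22 = 20.9
  Presentations 75.6 × 0.05 = 3.78
  Studio work 87 × 0.09 = 7.83
  Term paper 53 × 0.05 = 2.65
  Portfolio 69 × 0.05 = 3.45
  Fieldwork 49 × 0.45 = 22.05
  Practicals 57 × 0.09 = 5.13
Sum = 65.79
65.79 is ≥ 47 and < 66.5 → Pass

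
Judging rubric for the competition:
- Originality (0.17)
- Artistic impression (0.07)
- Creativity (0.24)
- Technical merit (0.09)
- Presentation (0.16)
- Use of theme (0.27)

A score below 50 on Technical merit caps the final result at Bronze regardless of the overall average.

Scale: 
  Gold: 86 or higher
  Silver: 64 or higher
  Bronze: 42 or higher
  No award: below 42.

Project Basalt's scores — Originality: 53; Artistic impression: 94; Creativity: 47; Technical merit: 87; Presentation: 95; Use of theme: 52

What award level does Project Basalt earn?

Bronze

Technical merit score 87 ≥ 50: minimum met.
Weighted total:
  Originality 53 × 0.17 = 9.01
  Artistic impression 94 × 0.07 = 6.58
  Creativity 47 × 0.24 = 11.28
  Technical merit 87 × 0.09 = 7.83
  Presentation 95 × 0.16 = 15.2
  Use of theme 52 × 0.27 = 14.04
Sum = 63.94
63.94 is ≥ 42 and < 64 → Bronze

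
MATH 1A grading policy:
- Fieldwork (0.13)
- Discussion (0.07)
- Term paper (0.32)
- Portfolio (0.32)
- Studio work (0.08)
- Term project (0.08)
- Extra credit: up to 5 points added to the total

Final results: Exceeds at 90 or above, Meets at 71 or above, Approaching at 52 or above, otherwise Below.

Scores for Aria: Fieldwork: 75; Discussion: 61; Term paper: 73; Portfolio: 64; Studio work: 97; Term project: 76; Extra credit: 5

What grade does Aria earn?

Meets

Weighted total:
  Fieldwork 75 × 0.13 = 9.75
  Discussion 61 × 0.07 = 4.27
  Term paper 73 × 0.32 = 23.36
  Portfolio 64 × 0.32 = 20.48
  Studio work 97 × 0.08 = 7.76
  Term project 76 × 0.08 = 6.08
Sum = 71.7
Extra credit: 71.7 + 5 = 76.7
76.7 is ≥ 71 and < 90 → Meets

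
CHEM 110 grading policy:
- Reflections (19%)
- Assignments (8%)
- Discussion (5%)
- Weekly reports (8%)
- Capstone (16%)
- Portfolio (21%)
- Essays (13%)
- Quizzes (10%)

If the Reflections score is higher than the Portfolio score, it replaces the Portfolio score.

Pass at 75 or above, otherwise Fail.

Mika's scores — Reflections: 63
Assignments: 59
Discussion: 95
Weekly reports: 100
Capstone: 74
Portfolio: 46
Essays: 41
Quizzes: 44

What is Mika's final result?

Fail

Reflections (63) > Portfolio (46), so Portfolio counts as 63.
Weighted total:
  Reflections 63 × 0.19 = 11.97
  Assignments 59 × 0.08 = 4.72
  Discussion 95 × 0.05 = 4.75
  Weekly reports 100 × 0.08 = 8
  Capstone 74 × 0.16 = 11.84
  Portfolio 63 × 0.21 = 13.23
  Essays 41 × 0.13 = 5.33
  Quizzes 44 × 0.1 = 4.4
Sum = 64.24
64.24 < 75 → Fail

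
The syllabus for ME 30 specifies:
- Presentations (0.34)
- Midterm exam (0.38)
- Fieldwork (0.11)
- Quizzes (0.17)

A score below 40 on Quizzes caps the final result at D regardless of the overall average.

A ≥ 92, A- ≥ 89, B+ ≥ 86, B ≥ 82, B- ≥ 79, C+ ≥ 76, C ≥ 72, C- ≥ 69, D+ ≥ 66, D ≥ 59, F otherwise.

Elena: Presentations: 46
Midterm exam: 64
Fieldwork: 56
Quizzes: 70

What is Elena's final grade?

F

Quizzes score 70 ≥ 40: minimum met.
Weighted total:
  Presentations 46 × 0.34 = 15.64
  Midterm exam 64 × 0.38 = 24.32
  Fieldwork 56 × 0.11 = 6.16
  Quizzes 70 × 0.17 = 11.9
Sum = 58.02
58.02 < 59 → F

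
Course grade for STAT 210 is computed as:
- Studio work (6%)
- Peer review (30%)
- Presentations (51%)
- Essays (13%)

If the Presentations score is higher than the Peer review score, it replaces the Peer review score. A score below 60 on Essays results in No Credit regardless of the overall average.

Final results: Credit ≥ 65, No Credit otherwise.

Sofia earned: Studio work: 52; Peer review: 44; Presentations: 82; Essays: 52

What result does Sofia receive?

No Credit

Presentations (82) > Peer review (44), so Peer review counts as 82.
Essays score 52 < 60: minimum not met.
Weighted total:
  Studio work 52 × 0.06 = 3.12
  Peer review 82 × 0.3 = 24.6
  Presentations 82 × 0.51 = 41.82
  Essays 52 × 0.13 = 6.76
Sum = 76.3
Because the Essays minimum was not met, the result is No Credit.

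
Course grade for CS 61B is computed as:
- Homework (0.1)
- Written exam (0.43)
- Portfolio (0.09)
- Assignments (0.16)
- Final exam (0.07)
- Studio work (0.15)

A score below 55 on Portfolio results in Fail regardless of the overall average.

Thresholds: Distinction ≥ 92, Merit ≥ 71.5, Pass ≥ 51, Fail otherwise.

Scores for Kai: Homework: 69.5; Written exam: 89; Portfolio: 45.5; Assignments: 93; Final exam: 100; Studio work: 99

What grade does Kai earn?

Portfolio score 45.5 < 55: minimum not met.
Weighted total:
  Homework 69.5 × 0.1 = 6.95
  Written exam 89 × 0.43 = 38.27
  Portfolio 45.5 × 0.09 = 4.095
  Assignments 93 × 0.16 = 14.88
  Final exam 100 × 0.07 = 7
  Studio work 99 × 0.15 = 14.85
Sum = 86.045
Because the Portfolio minimum was not met, the result is Fail.

Fail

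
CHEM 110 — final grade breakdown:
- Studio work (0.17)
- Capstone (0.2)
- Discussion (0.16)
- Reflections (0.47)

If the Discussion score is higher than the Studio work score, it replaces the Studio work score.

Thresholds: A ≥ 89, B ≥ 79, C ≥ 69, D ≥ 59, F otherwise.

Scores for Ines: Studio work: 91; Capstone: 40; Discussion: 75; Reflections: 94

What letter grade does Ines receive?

Discussion (75) ≤ Studio work (91), so Studio work stays at 91.
Weighted total:
  Studio work 91 × 0.17 = 15.47
  Capstone 40 × 0.2 = 8
  Discussion 75 × 0.16 = 12
  Reflections 94 × 0.47 = 44.18
Sum = 79.65
79.65 is ≥ 79 and < 89 → B

B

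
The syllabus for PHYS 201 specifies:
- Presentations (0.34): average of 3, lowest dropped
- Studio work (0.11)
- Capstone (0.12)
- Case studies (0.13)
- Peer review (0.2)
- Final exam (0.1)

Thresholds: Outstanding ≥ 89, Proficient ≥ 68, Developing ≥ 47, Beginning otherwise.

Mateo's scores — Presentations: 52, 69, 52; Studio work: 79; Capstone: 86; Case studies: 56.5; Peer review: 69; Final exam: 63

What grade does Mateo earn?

Presentations: drop 52 → average of remaining 2 = 121/2 = 60.5
Weighted total:
  Presentations 60.5 × 0.34 = 20.57
  Studio work 79 × 0.11 = 8.69
  Capstone 86 × 0.12 = 10.32
  Case studies 56.5 × 0.13 = 7.345
  Peer review 69 × 0.2 = 13.8
  Final exam 63 × 0.1 = 6.3
Sum = 67.025
67.025 is ≥ 47 and < 68 → Developing

Developing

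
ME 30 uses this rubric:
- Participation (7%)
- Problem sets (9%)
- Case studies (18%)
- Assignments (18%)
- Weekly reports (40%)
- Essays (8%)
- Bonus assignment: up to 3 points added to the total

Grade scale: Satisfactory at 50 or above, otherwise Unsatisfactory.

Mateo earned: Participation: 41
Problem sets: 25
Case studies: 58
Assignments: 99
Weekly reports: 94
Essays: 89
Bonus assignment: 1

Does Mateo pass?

Weighted total:
  Participation 41 × 0.07 = 2.87
  Problem sets 25 × 0.09 = 2.25
  Case studies 58 × 0.18 = 10.44
  Assignments 99 × 0.18 = 17.82
  Weekly reports 94 × 0.4 = 37.6
  Essays 89 × 0.08 = 7.12
Sum = 78.1
Bonus assignment: 78.1 + 1 = 79.1
79.1 ≥ 50 → Satisfactory

Satisfactory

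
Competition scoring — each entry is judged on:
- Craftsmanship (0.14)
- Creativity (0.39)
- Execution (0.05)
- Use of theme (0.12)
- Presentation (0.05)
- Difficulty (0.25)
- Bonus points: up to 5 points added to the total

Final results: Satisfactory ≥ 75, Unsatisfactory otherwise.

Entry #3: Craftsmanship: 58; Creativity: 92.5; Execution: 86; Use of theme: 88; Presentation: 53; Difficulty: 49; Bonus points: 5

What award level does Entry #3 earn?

Weighted total:
  Craftsmanship 58 × 0.14 = 8.12
  Creativity 92.5 × 0.39 = 36.075
  Execution 86 × 0.05 = 4.3
  Use of theme 88 × 0.12 = 10.56
  Presentation 53 × 0.05 = 2.65
  Difficulty 49 × 0.25 = 12.25
Sum = 73.955
Bonus points: 73.955 + 5 = 78.955
78.955 ≥ 75 → Satisfactory

Satisfactory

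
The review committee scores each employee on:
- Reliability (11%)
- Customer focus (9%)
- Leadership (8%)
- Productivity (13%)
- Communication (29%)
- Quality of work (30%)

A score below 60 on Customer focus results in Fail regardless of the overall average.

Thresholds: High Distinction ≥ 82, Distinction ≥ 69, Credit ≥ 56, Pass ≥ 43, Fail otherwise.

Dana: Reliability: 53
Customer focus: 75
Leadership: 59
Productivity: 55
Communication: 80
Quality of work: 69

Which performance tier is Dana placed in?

Credit

Customer focus score 75 ≥ 60: minimum met.
Weighted total:
  Reliability 53 × 0.11 = 5.83
  Customer focus 75 × 0.09 = 6.75
  Leadership 59 × 0.08 = 4.72
  Productivity 55 × 0.13 = 7.15
  Communication 80 × 0.29 = 23.2
  Quality of work 69 × 0.3 = 20.7
Sum = 68.35
68.35 is ≥ 56 and < 69 → Credit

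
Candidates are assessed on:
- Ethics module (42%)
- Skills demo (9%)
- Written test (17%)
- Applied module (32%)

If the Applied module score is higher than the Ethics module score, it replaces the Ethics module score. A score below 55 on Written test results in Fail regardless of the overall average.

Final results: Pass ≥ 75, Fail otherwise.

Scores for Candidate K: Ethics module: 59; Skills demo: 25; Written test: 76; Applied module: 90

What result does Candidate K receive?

Applied module (90) > Ethics module (59), so Ethics module counts as 90.
Written test score 76 ≥ 55: minimum met.
Weighted total:
  Ethics module 90 × 0.42 = 37.8
  Skills demo 25 × 0.09 = 2.25
  Written test 76 × 0.17 = 12.92
  Applied module 90 × 0.32 = 28.8
Sum = 81.77
81.77 ≥ 75 → Pass

Pass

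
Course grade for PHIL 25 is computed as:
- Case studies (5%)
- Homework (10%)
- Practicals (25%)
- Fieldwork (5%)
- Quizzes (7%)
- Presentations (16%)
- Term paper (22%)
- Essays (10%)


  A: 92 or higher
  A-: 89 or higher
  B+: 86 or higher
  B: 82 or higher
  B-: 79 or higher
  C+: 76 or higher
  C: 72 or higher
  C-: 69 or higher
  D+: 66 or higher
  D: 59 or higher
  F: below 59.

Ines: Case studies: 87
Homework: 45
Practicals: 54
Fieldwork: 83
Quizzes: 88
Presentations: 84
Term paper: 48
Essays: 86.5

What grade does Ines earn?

Weighted total:
  Case studies 87 × 0.05 = 4.35
  Homework 45 × 0.1 = 4.5
  Practicals 54 × 0.25 = 13.5
  Fieldwork 83 × 0.05 = 4.15
  Quizzes 88 × 0.07 = 6.16
  Presentations 84 × 0.16 = 13.44
  Term paper 48 × 0.22 = 10.56
  Essays 86.5 × 0.1 = 8.65
Sum = 65.31
65.31 is ≥ 59 and < 66 → D

D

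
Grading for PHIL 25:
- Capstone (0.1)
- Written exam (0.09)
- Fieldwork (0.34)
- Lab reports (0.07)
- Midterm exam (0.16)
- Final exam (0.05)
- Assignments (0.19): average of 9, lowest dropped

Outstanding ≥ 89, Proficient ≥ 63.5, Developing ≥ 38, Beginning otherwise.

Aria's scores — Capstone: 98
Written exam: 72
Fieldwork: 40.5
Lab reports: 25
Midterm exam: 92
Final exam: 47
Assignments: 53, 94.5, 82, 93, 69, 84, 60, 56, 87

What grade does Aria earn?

Assignments: drop 53 → average of remaining 8 = 625.5/8 = 78.1875
Weighted total:
  Capstone 98 × 0.1 = 9.8
  Written exam 72 × 0.09 = 6.48
  Fieldwork 40.5 × 0.34 = 13.77
  Lab reports 25 × 0.07 = 1.75
  Midterm exam 92 × 0.16 = 14.72
  Final exam 47 × 0.05 = 2.35
  Assignments 78.1875 × 0.19 = 14.855625
Sum = 63.725625
63.725625 is ≥ 63.5 and < 89 → Proficient

Proficient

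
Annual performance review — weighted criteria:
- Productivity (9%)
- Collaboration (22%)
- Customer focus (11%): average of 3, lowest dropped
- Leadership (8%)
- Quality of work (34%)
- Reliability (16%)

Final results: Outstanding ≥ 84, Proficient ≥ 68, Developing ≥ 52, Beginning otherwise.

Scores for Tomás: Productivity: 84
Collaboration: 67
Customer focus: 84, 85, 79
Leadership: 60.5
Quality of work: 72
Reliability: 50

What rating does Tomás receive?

Customer focus: drop 79 → average of remaining 2 = 169/2 = 84.5
Weighted total:
  Productivity 84 × 0.09 = 7.56
  Collaboration 67 × 0.22 = 14.74
  Customer focus 84.5 × 0.11 = 9.295
  Leadership 60.5 × 0.08 = 4.84
  Quality of work 72 × 0.34 = 24.48
  Reliability 50 × 0.16 = 8
Sum = 68.915
68.915 is ≥ 68 and < 84 → Proficient

Proficient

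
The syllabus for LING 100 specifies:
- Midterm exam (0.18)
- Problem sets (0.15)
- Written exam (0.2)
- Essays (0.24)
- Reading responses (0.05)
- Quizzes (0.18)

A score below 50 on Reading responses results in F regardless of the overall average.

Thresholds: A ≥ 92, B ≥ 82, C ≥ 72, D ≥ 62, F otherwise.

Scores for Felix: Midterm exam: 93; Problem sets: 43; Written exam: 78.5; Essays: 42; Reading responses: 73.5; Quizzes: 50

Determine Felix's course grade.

F

Reading responses score 73.5 ≥ 50: minimum met.
Weighted total:
  Midterm exam 93 × 0.18 = 16.74
  Problem sets 43 × 0.15 = 6.45
  Written exam 78.5 × 0.2 = 15.7
  Essays 42 × 0.24 = 10.08
  Reading responses 73.5 × 0.05 = 3.675
  Quizzes 50 × 0.18 = 9
Sum = 61.645
61.645 < 62 → F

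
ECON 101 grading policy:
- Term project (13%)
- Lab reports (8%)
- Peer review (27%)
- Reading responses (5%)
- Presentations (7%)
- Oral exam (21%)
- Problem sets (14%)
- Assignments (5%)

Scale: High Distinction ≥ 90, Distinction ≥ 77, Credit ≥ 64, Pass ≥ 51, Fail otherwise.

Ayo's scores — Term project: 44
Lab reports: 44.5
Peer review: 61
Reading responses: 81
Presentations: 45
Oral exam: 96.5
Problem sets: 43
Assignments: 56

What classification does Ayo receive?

Pass

Weighted total:
  Term project 44 × 0.13 = 5.72
  Lab reports 44.5 × 0.08 = 3.56
  Peer review 61 × 0.27 = 16.47
  Reading responses 81 × 0.05 = 4.05
  Presentations 45 × 0.07 = 3.15
  Oral exam 96.5 × 0.21 = 20.265
  Problem sets 43 × 0.14 = 6.02
  Assignments 56 × 0.05 = 2.8
Sum = 62.035
62.035 is ≥ 51 and < 64 → Pass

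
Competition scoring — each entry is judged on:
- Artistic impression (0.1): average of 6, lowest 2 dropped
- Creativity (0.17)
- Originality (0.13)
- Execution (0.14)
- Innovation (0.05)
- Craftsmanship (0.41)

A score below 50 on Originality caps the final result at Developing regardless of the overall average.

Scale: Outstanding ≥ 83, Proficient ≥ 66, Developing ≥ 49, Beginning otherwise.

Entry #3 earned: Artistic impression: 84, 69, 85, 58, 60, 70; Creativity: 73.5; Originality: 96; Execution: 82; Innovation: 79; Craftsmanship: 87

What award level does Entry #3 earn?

Outstanding

Artistic impression: drop 58, 60 → average of remaining 4 = 308/4 = 77
Originality score 96 ≥ 50: minimum met.
Weighted total:
  Artistic impression 77 × 0.1 = 7.7
  Creativity 73.5 × 0.17 = 12.495
  Originality 96 × 0.13 = 12.48
  Execution 82 × 0.14 = 11.48
  Innovation 79 × 0.05 = 3.95
  Craftsmanship 87 × 0.41 = 35.67
Sum = 83.775
83.775 ≥ 83 → Outstanding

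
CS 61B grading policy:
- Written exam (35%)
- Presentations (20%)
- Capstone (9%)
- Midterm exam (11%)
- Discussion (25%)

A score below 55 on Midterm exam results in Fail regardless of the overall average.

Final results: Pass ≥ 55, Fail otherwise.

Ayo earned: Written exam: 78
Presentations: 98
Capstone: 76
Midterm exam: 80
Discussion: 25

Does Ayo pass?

Pass

Midterm exam score 80 ≥ 55: minimum met.
Weighted total:
  Written exam 78 × 0.35 = 27.3
  Presentations 98 × 0.2 = 19.6
  Capstone 76 × 0.09 = 6.84
  Midterm exam 80 × 0.11 = 8.8
  Discussion 25 × 0.25 = 6.25
Sum = 68.79
68.79 ≥ 55 → Pass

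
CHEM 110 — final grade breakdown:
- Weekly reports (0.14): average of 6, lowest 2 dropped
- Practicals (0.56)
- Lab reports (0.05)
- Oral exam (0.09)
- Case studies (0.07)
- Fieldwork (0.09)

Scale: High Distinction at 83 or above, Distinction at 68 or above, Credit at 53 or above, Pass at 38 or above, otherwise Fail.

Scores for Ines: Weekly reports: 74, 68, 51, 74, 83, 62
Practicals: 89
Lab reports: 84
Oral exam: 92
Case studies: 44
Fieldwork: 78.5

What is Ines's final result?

Distinction

Weekly reports: drop 51, 62 → average of remaining 4 = 299/4 = 74.75
Weighted total:
  Weekly reports 74.75 × 0.14 = 10.465
  Practicals 89 × 0.56 = 49.84
  Lab reports 84 × 0.05 = 4.2
  Oral exam 92 × 0.09 = 8.28
  Case studies 44 × 0.07 = 3.08
  Fieldwork 78.5 × 0.09 = 7.065
Sum = 82.93
82.93 is ≥ 68 and < 83 → Distinction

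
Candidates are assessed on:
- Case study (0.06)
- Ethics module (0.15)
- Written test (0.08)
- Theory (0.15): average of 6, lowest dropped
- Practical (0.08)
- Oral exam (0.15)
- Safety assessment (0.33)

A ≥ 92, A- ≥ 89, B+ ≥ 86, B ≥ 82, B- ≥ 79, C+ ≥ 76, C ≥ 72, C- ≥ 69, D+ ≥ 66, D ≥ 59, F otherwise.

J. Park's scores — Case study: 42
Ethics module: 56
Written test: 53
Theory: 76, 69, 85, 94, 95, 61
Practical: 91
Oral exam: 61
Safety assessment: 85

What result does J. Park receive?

Theory: drop 61 → average of remaining 5 = 419/5 = 83.8
Weighted total:
  Case study 42 × 0.06 = 2.52
  Ethics module 56 × 0.15 = 8.4
  Written test 53 × 0.08 = 4.24
  Theory 83.8 × 0.15 = 12.57
  Practical 91 × 0.08 = 7.28
  Oral exam 61 × 0.15 = 9.15
  Safety assessment 85 × 0.33 = 28.05
Sum = 72.21
72.21 is ≥ 72 and < 76 → C

C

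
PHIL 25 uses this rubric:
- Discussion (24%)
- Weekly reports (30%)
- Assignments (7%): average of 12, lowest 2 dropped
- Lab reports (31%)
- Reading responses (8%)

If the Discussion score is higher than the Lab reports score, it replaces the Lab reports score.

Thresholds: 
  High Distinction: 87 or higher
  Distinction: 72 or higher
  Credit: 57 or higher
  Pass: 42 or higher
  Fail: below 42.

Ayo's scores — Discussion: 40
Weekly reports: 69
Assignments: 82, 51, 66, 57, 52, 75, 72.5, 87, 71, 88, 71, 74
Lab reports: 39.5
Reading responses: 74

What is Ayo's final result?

Pass

Assignments: drop 51, 52 → average of remaining 10 = 743.5/10 = 74.35
Discussion (40) > Lab reports (39.5), so Lab reports counts as 40.
Weighted total:
  Discussion 40 × 0.24 = 9.6
  Weekly reports 69 × 0.3 = 20.7
  Assignments 74.35 × 0.07 = 5.2045
  Lab reports 40 × 0.31 = 12.4
  Reading responses 74 × 0.08 = 5.92
Sum = 53.8245
53.8245 is ≥ 42 and < 57 → Pass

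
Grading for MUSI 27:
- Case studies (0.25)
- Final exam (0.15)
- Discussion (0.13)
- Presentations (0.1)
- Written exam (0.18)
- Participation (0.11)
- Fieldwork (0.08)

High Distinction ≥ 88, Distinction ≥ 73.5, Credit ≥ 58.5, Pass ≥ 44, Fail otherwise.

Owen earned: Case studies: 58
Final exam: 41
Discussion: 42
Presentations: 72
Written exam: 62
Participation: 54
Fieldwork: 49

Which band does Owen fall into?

Weighted total:
  Case studies 58 × 0.25 = 14.5
  Final exam 41 × 0.15 = 6.15
  Discussion 42 × 0.13 = 5.46
  Presentations 72 × 0.1 = 7.2
  Written exam 62 × 0.18 = 11.16
  Participation 54 × 0.11 = 5.94
  Fieldwork 49 × 0.08 = 3.92
Sum = 54.33
54.33 is ≥ 44 and < 58.5 → Pass

Pass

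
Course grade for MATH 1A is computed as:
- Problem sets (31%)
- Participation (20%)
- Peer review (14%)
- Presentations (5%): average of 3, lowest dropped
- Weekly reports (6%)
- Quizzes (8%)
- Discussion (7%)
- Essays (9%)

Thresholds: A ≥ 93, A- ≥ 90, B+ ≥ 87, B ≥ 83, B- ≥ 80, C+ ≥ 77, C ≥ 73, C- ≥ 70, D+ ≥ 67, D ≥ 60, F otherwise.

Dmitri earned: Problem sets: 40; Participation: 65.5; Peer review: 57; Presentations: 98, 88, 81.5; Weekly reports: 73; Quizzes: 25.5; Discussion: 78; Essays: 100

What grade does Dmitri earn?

F

Presentations: drop 81.5 → average of remaining 2 = 186/2 = 93
Weighted total:
  Problem sets 40 × 0.31 = 12.4
  Participation 65.5 × 0.2 = 13.1
  Peer review 57 × 0.14 = 7.98
  Presentations 93 × 0.05 = 4.65
  Weekly reports 73 × 0.06 = 4.38
  Quizzes 25.5 × 0.08 = 2.04
  Discussion 78 × 0.07 = 5.46
  Essays 100 × 0.09 = 9
Sum = 59.01
59.01 < 60 → F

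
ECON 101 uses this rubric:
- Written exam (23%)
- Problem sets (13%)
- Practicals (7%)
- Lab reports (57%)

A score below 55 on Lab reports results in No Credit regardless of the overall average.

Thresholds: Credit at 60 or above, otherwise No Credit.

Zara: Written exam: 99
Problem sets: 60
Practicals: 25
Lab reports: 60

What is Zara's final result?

Credit

Lab reports score 60 ≥ 55: minimum met.
Weighted total:
  Written exam 99 × 0.23 = 22.77
  Problem sets 60 × 0.13 = 7.8
  Practicals 25 × 0.07 = 1.75
  Lab reports 60 × 0.57 = 34.2
Sum = 66.52
66.52 ≥ 60 → Credit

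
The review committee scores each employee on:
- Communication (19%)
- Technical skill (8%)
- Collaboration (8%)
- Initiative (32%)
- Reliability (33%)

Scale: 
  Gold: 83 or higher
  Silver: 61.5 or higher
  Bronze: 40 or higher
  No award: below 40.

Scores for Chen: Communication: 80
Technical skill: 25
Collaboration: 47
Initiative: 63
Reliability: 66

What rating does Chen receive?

Silver

Weighted total:
  Communication 80 × 0.19 = 15.2
  Technical skill 25 × 0.08 = 2
  Collaboration 47 × 0.08 = 3.76
  Initiative 63 × 0.32 = 20.16
  Reliability 66 × 0.33 = 21.78
Sum = 62.9
62.9 is ≥ 61.5 and < 83 → Silver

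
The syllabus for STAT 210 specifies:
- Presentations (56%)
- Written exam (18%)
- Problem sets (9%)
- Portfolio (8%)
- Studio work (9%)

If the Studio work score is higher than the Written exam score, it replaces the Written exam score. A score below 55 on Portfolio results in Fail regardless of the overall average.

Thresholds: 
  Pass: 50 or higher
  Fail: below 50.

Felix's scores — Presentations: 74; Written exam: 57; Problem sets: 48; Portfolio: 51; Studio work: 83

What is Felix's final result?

Fail

Studio work (83) > Written exam (57), so Written exam counts as 83.
Portfolio score 51 < 55: minimum not met.
Weighted total:
  Presentations 74 × 0.56 = 41.44
  Written exam 83 × 0.18 = 14.94
  Problem sets 48 × 0.09 = 4.32
  Portfolio 51 × 0.08 = 4.08
  Studio work 83 × 0.09 = 7.47
Sum = 72.25
Because the Portfolio minimum was not met, the result is Fail.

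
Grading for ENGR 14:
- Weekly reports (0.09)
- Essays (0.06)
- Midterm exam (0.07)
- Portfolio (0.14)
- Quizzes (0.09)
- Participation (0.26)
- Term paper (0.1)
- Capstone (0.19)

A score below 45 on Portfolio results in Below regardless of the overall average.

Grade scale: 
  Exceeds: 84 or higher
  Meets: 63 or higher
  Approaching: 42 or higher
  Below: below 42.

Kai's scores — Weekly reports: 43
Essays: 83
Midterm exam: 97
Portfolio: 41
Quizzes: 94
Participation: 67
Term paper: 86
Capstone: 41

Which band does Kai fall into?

Below

Portfolio score 41 < 45: minimum not met.
Weighted total:
  Weekly reports 43 × 0.09 = 3.87
  Essays 83 × 0.06 = 4.98
  Midterm exam 97 × 0.07 = 6.79
  Portfolio 41 × 0.14 = 5.74
  Quizzes 94 × 0.09 = 8.46
  Participation 67 × 0.26 = 17.42
  Term paper 86 × 0.1 = 8.6
  Capstone 41 × 0.19 = 7.79
Sum = 63.65
Because the Portfolio minimum was not met, the result is Below.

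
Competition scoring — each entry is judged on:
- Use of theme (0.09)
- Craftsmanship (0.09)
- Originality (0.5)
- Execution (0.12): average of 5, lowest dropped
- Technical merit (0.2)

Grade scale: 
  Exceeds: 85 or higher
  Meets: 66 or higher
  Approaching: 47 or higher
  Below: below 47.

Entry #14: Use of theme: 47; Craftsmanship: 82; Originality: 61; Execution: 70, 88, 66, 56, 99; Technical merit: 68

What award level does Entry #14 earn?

Approaching

Execution: drop 56 → average of remaining 4 = 323/4 = 80.75
Weighted total:
  Use of theme 47 × 0.09 = 4.23
  Craftsmanship 82 × 0.09 = 7.38
  Originality 61 × 0.5 = 30.5
  Execution 80.75 × 0.12 = 9.69
  Technical merit 68 × 0.2 = 13.6
Sum = 65.4
65.4 is ≥ 47 and < 66 → Approaching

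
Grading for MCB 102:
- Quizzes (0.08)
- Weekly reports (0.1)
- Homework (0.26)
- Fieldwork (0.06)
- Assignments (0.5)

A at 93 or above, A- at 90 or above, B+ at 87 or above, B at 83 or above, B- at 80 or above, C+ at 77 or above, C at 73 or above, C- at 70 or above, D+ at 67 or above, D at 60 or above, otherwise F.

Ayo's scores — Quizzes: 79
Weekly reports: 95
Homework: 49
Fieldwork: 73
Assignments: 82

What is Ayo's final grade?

C

Weighted total:
  Quizzes 79 × 0.08 = 6.32
  Weekly reports 95 × 0.1 = 9.5
  Homework 49 × 0.26 = 12.74
  Fieldwork 73 × 0.06 = 4.38
  Assignments 82 × 0.5 = 41
Sum = 73.94
73.94 is ≥ 73 and < 77 → C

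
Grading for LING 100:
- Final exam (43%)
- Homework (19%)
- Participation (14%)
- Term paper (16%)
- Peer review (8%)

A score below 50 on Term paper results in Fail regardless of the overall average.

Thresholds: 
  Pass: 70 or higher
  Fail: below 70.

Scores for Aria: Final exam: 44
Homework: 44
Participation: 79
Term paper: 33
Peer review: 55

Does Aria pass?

Fail

Term paper score 33 < 50: minimum not met.
Weighted total:
  Final exam 44 × 0.43 = 18.92
  Homework 44 × 0.19 = 8.36
  Participation 79 × 0.14 = 11.06
  Term paper 33 × 0.16 = 5.28
  Peer review 55 × 0.08 = 4.4
Sum = 48.02
Because the Term paper minimum was not met, the result is Fail.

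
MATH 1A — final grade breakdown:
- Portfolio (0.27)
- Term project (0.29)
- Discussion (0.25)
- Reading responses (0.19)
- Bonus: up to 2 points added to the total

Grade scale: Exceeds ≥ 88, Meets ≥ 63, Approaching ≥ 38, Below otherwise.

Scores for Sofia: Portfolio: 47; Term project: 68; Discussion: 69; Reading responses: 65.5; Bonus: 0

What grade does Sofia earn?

Approaching

Weighted total:
  Portfolio 47 × 0.27 = 12.69
  Term project 68 × 0.29 = 19.72
  Discussion 69 × 0.25 = 17.25
  Reading responses 65.5 × 0.19 = 12.445
Sum = 62.105
Bonus: 62.105 + 0 = 62.105
62.105 is ≥ 38 and < 63 → Approaching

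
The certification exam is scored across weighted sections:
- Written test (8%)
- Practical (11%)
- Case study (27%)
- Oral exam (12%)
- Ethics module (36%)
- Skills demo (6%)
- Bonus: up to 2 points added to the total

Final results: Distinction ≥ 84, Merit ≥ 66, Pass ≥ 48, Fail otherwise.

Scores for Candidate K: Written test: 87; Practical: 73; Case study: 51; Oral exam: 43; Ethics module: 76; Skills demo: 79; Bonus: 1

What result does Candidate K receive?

Merit

Weighted total:
  Written test 87 × 0.08 = 6.96
  Practical 73 × 0.11 = 8.03
  Case study 51 × 0.27 = 13.77
  Oral exam 43 × 0.12 = 5.16
  Ethics module 76 × 0.36 = 27.36
  Skills demo 79 × 0.06 = 4.74
Sum = 66.02
Bonus: 66.02 + 1 = 67.02
67.02 is ≥ 66 and < 84 → Merit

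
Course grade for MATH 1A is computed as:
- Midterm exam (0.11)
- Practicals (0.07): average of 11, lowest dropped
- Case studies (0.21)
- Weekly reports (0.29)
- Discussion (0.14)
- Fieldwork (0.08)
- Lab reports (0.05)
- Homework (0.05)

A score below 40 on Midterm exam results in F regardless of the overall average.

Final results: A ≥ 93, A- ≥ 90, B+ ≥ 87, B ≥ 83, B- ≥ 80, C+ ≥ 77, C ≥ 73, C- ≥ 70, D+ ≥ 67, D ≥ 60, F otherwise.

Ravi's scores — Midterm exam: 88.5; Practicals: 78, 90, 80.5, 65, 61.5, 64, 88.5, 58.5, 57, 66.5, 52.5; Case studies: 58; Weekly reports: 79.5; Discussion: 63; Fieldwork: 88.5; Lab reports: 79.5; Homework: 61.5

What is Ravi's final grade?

C-

Practicals: drop 52.5 → average of remaining 10 = 709.5/10 = 70.95
Midterm exam score 88.5 ≥ 40: minimum met.
Weighted total:
  Midterm exam 88.5 × 0.11 = 9.735
  Practicals 70.95 × 0.07 = 4.9665
  Case studies 58 × 0.21 = 12.18
  Weekly reports 79.5 × 0.29 = 23.055
  Discussion 63 × 0.14 = 8.82
  Fieldwork 88.5 × 0.08 = 7.08
  Lab reports 79.5 × 0.05 = 3.975
  Homework 61.5 × 0.05 = 3.075
Sum = 72.8865
72.8865 is ≥ 70 and < 73 → C-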